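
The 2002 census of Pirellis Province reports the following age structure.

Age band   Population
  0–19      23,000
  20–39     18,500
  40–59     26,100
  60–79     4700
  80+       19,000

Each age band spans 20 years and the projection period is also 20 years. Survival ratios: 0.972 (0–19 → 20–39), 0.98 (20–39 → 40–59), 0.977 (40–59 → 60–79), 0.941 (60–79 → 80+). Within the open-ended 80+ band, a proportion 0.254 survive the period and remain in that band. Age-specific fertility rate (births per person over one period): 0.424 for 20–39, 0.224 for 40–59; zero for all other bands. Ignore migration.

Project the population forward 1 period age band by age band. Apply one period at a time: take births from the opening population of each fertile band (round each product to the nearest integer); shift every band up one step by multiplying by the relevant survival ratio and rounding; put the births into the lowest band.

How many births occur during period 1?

After projecting period 1:
Births: 18500 × 0.424 = 7844 ; 26100 × 0.224 = 5846 ⇒ total 13690
20–39: 23000 × 0.972 = 22356
40–59: 18500 × 0.98 = 18130
60–79: 26100 × 0.977 = 25500
80+: 4700 × 0.941 + 19000 × 0.254 = 4423 + 4826 = 9249
→ [13690, 22356, 18130, 25500, 9249]

13690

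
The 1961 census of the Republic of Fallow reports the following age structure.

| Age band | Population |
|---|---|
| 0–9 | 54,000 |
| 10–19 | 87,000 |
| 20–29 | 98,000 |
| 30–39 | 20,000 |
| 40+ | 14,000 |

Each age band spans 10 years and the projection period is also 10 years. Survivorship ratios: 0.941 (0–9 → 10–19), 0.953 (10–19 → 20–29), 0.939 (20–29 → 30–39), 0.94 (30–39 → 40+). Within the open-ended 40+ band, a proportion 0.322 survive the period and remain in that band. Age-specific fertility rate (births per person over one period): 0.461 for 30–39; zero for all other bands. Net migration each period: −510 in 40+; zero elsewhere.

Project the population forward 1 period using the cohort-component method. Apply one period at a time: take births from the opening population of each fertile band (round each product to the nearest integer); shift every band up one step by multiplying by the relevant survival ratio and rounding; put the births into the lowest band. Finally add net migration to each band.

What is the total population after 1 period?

257765

Let band 1 be 0–9 through band 5 = 40+.
Period 1.
Births: 20000 * 0.461 = 9220
Band 2: 54000 * 0.941 = 50814
Band 3: 87000 * 0.953 = 82911
Band 4: 98000 * 0.939 = 92022
Band 5: 20000 * 0.94 + 14000 * 0.322 = 18800 + 4508 = 23308
Net migration: Band 5 − 510 → 22798
End of period: [9220, 50814, 82911, 92022, 22798]
Total after period 1: 9220 + 50814 + 82911 + 92022 + 22798 = 257765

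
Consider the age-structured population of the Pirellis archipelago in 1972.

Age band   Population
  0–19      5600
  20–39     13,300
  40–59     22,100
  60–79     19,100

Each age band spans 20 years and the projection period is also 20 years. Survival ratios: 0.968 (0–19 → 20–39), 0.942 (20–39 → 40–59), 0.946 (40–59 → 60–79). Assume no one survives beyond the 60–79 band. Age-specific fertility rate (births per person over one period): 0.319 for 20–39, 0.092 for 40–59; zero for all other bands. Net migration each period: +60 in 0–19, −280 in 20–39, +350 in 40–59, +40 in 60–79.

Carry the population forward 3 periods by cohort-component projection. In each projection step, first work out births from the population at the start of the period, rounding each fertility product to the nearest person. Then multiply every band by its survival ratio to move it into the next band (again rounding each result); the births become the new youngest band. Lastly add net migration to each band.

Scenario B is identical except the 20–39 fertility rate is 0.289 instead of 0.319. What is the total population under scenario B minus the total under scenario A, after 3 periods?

Period 1.
Births: 13300 × 0.319 = 4243, 22100 × 0.092 = 2033 — total 6276
20–39: 5600 × 0.968 = 5421
40–59: 13300 × 0.942 = 12529
60–79: 22100 × 0.946 = 20907
Net migration: 0–19 + 60 → 6336; 20–39 − 280 → 5141; 40–59 + 350 → 12879; 60–79 + 40 → 20947
Giving 6336 / 5141 / 12879 / 20947.
Period 2.
Births: 5141 × 0.319 = 1640, 12879 × 0.092 = 1185 — total 2825
20–39: 6336 × 0.968 = 6133
40–59: 5141 × 0.942 = 4843
60–79: 12879 × 0.946 = 12184
Net migration: 0–19 + 60 → 2885; 20–39 − 280 → 5853; 40–59 + 350 → 5193; 60–79 + 40 → 12224
Giving 2885 / 5853 / 5193 / 12224.
Period 3.
Births: 5853 × 0.319 = 1867, 5193 × 0.092 = 478 — total 2345
20–39: 2885 × 0.968 = 2793
40–59: 5853 × 0.942 = 5514
60–79: 5193 × 0.946 = 4913
Net migration: 0–19 + 60 → 2405; 20–39 − 280 → 2513; 40–59 + 350 → 5864; 60–79 + 40 → 4953
Giving 2405 / 2513 / 5864 / 4953.
Scenario A total after 3 periods: 15735
Scenario B projection —
Period 1.
Births: 13300 × 0.289 = 3844, 22100 × 0.092 = 2033 — total 5877
20–39: 5600 × 0.968 = 5421
40–59: 13300 × 0.942 = 12529
60–79: 22100 × 0.946 = 20907
Net migration: 0–19 + 60 → 5937; 20–39 − 280 → 5141; 40–59 + 350 → 12879; 60–79 + 40 → 20947
Giving 5937 / 5141 / 12879 / 20947.
Period 2.
Births: 5141 × 0.289 = 1486, 12879 × 0.092 = 1185 — total 2671
20–39: 5937 × 0.968 = 5747
40–59: 5141 × 0.942 = 4843
60–79: 12879 × 0.946 = 12184
Net migration: 0–19 + 60 → 2731; 20–39 − 280 → 5467; 40–59 + 350 → 5193; 60–79 + 40 → 12224
Giving 2731 / 5467 / 5193 / 12224.
Period 3.
Births: 5467 × 0.289 = 1580, 5193 × 0.092 = 478 — total 2058
20–39: 2731 × 0.968 = 2644
40–59: 5467 × 0.942 = 5150
60–79: 5193 × 0.946 = 4913
Net migration: 0–19 + 60 → 2118; 20–39 − 280 → 2364; 40–59 + 350 → 5500; 60–79 + 40 → 4953
Giving 2118 / 2364 / 5500 / 4953.
Scenario B total after 3 periods: 14935
Difference B − A = 14935 − 15735 = -800

-800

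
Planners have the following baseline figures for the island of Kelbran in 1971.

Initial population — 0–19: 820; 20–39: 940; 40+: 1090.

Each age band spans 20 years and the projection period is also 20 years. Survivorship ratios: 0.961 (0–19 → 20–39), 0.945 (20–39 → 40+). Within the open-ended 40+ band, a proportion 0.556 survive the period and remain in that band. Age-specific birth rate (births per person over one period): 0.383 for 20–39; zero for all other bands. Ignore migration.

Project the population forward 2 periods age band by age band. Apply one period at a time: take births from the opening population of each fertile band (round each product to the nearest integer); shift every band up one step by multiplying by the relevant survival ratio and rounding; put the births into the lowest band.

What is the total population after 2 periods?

2224

Numbering the groups 1..3 from youngest to oldest:
After projecting period 1:
Births: 940 × 0.383 = 360
Group 2: 820 × 0.961 = 788
Group 3: 940 × 0.945 + 1090 × 0.556 = 888 + 606 = 1494
→ [360, 788, 1494]
After projecting period 2:
Births: 788 × 0.383 = 302
Group 2: 360 × 0.961 = 346
Group 3: 788 × 0.945 + 1494 × 0.556 = 745 + 831 = 1576
→ [302, 346, 1576]
Total after period 2: 302 + 346 + 1576 = 2224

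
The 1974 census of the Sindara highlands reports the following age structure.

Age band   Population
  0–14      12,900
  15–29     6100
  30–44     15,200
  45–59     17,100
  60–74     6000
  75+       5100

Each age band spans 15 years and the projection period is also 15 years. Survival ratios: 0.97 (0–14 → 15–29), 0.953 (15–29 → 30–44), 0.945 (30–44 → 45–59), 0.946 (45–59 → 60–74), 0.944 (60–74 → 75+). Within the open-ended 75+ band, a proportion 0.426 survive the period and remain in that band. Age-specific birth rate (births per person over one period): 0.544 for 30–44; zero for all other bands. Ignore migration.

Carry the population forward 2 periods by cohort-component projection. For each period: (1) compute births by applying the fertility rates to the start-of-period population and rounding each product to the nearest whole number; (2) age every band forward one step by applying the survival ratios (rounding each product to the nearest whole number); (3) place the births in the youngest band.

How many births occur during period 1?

After projecting period 1:
Births: 15200 × 0.544 = 8269
15–29: 12900 × 0.97 = 12513
30–44: 6100 × 0.953 = 5813
45–59: 15200 × 0.945 = 14364
60–74: 17100 × 0.946 = 16177
75+: 6000 × 0.944 + 5100 × 0.426 = 5664 + 2173 = 7837
Population now: 0–14=8269, 15–29=12513, 30–44=5813, 45–59=14364, 60–74=16177, 75+=7837

8269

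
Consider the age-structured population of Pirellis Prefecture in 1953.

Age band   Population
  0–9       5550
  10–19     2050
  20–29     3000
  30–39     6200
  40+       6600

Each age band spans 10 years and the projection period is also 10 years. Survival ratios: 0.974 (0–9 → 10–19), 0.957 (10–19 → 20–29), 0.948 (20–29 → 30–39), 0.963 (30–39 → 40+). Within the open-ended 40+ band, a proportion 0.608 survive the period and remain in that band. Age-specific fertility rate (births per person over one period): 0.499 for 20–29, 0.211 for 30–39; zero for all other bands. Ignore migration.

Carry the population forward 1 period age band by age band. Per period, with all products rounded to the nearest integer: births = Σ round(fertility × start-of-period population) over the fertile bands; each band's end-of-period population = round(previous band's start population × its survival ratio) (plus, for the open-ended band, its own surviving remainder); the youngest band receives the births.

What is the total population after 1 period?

Numbering the groups 1..5 from youngest to oldest:
Period 1:
Births: 3000 × 0.499 = 1497  |  6200 × 0.211 = 1308 → 2805
Group 2: 5550 × 0.974 = 5406
Group 3: 2050 × 0.957 = 1962
Group 4: 3000 × 0.948 = 2844
Group 5: 6200 × 0.963 + 6600 × 0.608 = 5971 + 4013 = 9984
End of period: [2805, 5406, 1962, 2844, 9984]
Total after period 1: 2805 + 5406 + 1962 + 2844 + 9984 = 23001

23001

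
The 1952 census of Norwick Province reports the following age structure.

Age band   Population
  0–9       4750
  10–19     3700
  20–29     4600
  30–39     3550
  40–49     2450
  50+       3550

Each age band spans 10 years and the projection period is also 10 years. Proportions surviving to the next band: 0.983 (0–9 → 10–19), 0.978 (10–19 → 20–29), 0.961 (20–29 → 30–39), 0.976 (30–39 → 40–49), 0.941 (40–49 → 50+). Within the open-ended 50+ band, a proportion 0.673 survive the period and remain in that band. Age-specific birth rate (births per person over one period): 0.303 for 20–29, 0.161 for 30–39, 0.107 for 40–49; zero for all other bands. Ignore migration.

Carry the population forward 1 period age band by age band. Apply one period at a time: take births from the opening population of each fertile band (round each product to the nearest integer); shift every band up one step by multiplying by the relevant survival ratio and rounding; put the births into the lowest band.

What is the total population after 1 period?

23096

Numbering the groups 1..6 from youngest to oldest:
Period 1:
Births: 4600 × 0.303 = 1394 ; 3550 × 0.161 = 572 ; 2450 × 0.107 = 262 → total 2228
Group 2: 4750 × 0.983 = 4669
Group 3: 3700 × 0.978 = 3619
Group 4: 4600 × 0.961 = 4421
Group 5: 3550 × 0.976 = 3465
Group 6: 2450 × 0.941 + 3550 × 0.673 = 2305 + 2389 = 4694
End of period: [2228, 4669, 3619, 4421, 3465, 4694]
Total after period 1: 2228 + 4669 + 3619 + 4421 + 3465 + 4694 = 23096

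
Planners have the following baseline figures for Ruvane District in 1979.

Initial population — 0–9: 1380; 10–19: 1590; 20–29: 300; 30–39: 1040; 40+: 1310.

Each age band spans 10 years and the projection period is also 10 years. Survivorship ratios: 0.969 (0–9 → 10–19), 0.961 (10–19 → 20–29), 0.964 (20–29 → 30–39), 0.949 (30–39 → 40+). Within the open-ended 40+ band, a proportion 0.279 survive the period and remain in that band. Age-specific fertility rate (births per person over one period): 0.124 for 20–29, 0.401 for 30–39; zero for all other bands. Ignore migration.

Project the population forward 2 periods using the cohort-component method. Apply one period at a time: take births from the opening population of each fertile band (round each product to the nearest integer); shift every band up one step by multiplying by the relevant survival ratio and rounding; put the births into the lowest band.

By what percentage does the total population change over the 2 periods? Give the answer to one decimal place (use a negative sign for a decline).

-26.1

— Period 1 —
Births: 300 × 0.124 = 37  |  1040 × 0.401 = 417 — total 454
10–19: 1380 × 0.969 = 1337
20–29: 1590 × 0.961 = 1528
30–39: 300 × 0.964 = 289
40+: 1040 × 0.949 + 1310 × 0.279 = 987 + 365 = 1352
Population now: 0–9=454, 10–19=1337, 20–29=1528, 30–39=289, 40+=1352
— Period 2 —
Births: 1528 × 0.124 = 189  |  289 × 0.401 = 116 — total 305
10–19: 454 × 0.969 = 440
20–29: 1337 × 0.961 = 1285
30–39: 1528 × 0.964 = 1473
40+: 289 × 0.949 + 1352 × 0.279 = 274 + 377 = 651
Population now: 0–9=305, 10–19=440, 20–29=1285, 30–39=1473, 40+=651
Total: 5620 → 4154; change = -1466; percentage change = -26.1%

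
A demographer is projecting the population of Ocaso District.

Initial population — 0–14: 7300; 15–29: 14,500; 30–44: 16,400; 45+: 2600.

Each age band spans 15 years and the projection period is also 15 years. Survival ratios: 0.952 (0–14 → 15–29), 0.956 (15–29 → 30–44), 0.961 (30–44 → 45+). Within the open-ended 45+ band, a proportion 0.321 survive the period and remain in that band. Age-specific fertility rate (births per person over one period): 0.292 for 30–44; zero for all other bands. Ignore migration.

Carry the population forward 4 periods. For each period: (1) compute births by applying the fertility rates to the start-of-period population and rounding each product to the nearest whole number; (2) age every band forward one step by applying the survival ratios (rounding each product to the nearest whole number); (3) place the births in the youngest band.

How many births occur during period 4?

1273

Numbering the bands 1..4 from youngest to oldest:
— Period 1 —
Births: 16400 × 0.292 = 4789
Band 2: 7300 × 0.952 = 6950
Band 3: 14500 × 0.956 = 13862
Band 4: 16400 × 0.961 + 2600 × 0.321 = 15760 + 835 = 16595
Population now: 0–14=4789, 15–29=6950, 30–44=13862, 45+=16595
— Period 2 —
Births: 13862 × 0.292 = 4048
Band 2: 4789 × 0.952 = 4559
Band 3: 6950 × 0.956 = 6644
Band 4: 13862 × 0.961 + 16595 × 0.321 = 13321 + 5327 = 18648
Population now: 0–14=4048, 15–29=4559, 30–44=6644, 45+=18648
— Period 3 —
Births: 6644 × 0.292 = 1940
Band 2: 4048 × 0.952 = 3854
Band 3: 4559 × 0.956 = 4358
Band 4: 6644 × 0.961 + 18648 × 0.321 = 6385 + 5986 = 12371
Population now: 0–14=1940, 15–29=3854, 30–44=4358, 45+=12371
— Period 4 —
Births: 4358 × 0.292 = 1273
Band 2: 1940 × 0.952 = 1847
Band 3: 3854 × 0.956 = 3684
Band 4: 4358 × 0.961 + 12371 × 0.321 = 4188 + 3971 = 8159
Population now: 0–14=1273, 15–29=1847, 30–44=3684, 45+=8159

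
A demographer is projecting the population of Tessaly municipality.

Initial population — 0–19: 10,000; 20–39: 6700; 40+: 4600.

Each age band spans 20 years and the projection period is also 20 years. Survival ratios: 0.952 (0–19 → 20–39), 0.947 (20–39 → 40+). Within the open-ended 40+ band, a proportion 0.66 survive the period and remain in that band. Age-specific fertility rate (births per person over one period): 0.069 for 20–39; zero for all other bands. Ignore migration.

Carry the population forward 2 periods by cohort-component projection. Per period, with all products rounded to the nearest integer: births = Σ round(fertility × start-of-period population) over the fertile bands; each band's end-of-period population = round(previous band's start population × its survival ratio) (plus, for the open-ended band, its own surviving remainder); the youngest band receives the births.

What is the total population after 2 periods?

16303

— Period 1 —
Births: 6700 * 0.069 = 462
20–39: 10000 * 0.952 = 9520
40+: 6700 * 0.947 + 4600 * 0.66 = 6345 + 3036 = 9381
Population now: 0–19=462, 20–39=9520, 40+=9381
— Period 2 —
Births: 9520 * 0.069 = 657
20–39: 462 * 0.952 = 440
40+: 9520 * 0.947 + 9381 * 0.66 = 9015 + 6191 = 15206
Population now: 0–19=657, 20–39=440, 40+=15206
Total after period 2: 657 + 440 + 15206 = 16303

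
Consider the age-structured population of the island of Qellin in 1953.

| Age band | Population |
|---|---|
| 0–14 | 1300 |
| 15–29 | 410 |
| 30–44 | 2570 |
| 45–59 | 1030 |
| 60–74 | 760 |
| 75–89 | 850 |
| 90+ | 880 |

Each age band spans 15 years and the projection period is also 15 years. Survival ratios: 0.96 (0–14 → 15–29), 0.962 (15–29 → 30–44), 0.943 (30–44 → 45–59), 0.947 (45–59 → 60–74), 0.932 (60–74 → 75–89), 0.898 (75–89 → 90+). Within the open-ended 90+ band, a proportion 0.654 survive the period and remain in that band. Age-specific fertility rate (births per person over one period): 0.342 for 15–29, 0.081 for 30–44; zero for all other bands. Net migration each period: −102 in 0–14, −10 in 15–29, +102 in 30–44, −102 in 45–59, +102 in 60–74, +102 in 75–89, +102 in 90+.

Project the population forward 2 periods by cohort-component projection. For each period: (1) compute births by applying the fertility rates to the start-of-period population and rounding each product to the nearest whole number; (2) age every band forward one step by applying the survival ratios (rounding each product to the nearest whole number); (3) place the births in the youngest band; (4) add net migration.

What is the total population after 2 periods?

7424

Period 1.
Births: 410 × 0.342 = 140 ; 2570 × 0.081 = 208 ⇒ total 348
15–29: 1300 × 0.96 = 1248
30–44: 410 × 0.962 = 394
45–59: 2570 × 0.943 = 2424
60–74: 1030 × 0.947 = 975
75–89: 760 × 0.932 = 708
90+: 850 × 0.898 + 880 × 0.654 = 763 + 576 = 1339
Net migration: 0–14 − 102 → 246; 15–29 − 10 → 1238; 30–44 + 102 → 496; 45–59 − 102 → 2322; 60–74 + 102 → 1077; 75–89 + 102 → 810; 90+ + 102 → 1441
Population now: 0–14=246, 15–29=1238, 30–44=496, 45–59=2322, 60–74=1077, 75–89=810, 90+=1441
Period 2.
Births: 1238 × 0.342 = 423 ; 496 × 0.081 = 40 ⇒ total 463
15–29: 246 × 0.96 = 236
30–44: 1238 × 0.962 = 1191
45–59: 496 × 0.943 = 468
60–74: 2322 × 0.947 = 2199
75–89: 1077 × 0.932 = 1004
90+: 810 × 0.898 + 1441 × 0.654 = 727 + 942 = 1669
Net migration: 0–14 − 102 → 361; 15–29 − 10 → 226; 30–44 + 102 → 1293; 45–59 − 102 → 366; 60–74 + 102 → 2301; 75–89 + 102 → 1106; 90+ + 102 → 1771
Population now: 0–14=361, 15–29=226, 30–44=1293, 45–59=366, 60–74=2301, 75–89=1106, 90+=1771
Total after period 2: 361 + 226 + 1293 + 366 + 2301 + 1106 + 1771 = 7424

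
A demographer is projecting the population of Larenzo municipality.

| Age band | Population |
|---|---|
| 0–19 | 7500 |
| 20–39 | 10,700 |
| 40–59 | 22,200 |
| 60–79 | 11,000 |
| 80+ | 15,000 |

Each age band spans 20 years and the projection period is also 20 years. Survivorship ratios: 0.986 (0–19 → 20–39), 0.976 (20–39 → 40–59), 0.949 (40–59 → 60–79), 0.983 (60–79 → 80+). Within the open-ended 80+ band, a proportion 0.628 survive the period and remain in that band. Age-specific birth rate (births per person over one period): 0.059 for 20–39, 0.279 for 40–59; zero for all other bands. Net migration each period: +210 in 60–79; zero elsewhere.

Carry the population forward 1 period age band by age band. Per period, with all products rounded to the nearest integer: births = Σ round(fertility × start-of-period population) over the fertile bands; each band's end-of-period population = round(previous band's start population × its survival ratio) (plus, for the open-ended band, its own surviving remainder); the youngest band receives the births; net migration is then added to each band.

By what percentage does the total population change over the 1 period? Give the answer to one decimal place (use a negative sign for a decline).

Period 1.
Births: 10700 × 0.059 = 631, 22200 × 0.279 = 6194 ⇒ total 6825
20–39: 7500 × 0.986 = 7395
40–59: 10700 × 0.976 = 10443
60–79: 22200 × 0.949 = 21068
80+: 11000 × 0.983 + 15000 × 0.628 = 10813 + 9420 = 20233
Net migration: 60–79 + 210 → 21278
Population now: 0–19=6825, 20–39=7395, 40–59=10443, 60–79=21278, 80+=20233
Total: 66400 → 66174; change = -226; percentage change = -0.3%

-0.3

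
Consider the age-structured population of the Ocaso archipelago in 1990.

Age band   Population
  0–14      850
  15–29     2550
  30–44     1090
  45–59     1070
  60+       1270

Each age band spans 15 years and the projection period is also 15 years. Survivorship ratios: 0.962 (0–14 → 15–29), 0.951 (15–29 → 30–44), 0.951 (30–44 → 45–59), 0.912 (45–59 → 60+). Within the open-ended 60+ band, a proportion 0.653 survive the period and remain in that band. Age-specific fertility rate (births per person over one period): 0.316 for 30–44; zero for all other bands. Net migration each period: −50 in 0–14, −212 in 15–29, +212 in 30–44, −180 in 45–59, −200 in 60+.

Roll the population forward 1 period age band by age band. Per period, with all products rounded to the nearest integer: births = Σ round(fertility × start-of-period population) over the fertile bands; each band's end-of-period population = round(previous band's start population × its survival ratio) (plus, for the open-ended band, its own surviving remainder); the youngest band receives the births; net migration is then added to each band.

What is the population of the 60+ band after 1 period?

1605

Numbering the groups 1..5 from youngest to oldest:
Period 1.
Births: 1090 × 0.316 = 344
Group 2: 850 × 0.962 = 818
Group 3: 2550 × 0.951 = 2425
Group 4: 1090 × 0.951 = 1037
Group 5: 1070 × 0.912 + 1270 × 0.653 = 976 + 829 = 1805
Net migration: Group 1 − 50 → 294; Group 2 − 212 → 606; Group 3 + 212 → 2637; Group 4 − 180 → 857; Group 5 − 200 → 1605
Giving 294 / 606 / 2637 / 857 / 1605.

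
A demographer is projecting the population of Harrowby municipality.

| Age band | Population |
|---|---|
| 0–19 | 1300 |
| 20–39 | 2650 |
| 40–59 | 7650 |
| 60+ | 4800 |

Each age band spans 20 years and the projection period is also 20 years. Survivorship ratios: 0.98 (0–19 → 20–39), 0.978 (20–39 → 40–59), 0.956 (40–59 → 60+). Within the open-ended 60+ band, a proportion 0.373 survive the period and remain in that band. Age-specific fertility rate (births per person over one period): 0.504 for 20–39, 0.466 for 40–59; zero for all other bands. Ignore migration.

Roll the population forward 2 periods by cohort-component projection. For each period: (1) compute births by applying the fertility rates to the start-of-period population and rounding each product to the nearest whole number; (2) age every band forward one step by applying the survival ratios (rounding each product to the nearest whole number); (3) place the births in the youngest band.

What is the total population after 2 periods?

13772

— Period 1 —
Births: 2650 * 0.504 = 1336  |  7650 * 0.466 = 3565 ⇒ total 4901
20–39: 1300 * 0.98 = 1274
40–59: 2650 * 0.978 = 2592
60+: 7650 * 0.956 + 4800 * 0.373 = 7313 + 1790 = 9103
Giving 4901 / 1274 / 2592 / 9103.
— Period 2 —
Births: 1274 * 0.504 = 642  |  2592 * 0.466 = 1208 ⇒ total 1850
20–39: 4901 * 0.98 = 4803
40–59: 1274 * 0.978 = 1246
60+: 2592 * 0.956 + 9103 * 0.373 = 2478 + 3395 = 5873
Giving 1850 / 4803 / 1246 / 5873.
Total after period 2: 1850 + 4803 + 1246 + 5873 = 13772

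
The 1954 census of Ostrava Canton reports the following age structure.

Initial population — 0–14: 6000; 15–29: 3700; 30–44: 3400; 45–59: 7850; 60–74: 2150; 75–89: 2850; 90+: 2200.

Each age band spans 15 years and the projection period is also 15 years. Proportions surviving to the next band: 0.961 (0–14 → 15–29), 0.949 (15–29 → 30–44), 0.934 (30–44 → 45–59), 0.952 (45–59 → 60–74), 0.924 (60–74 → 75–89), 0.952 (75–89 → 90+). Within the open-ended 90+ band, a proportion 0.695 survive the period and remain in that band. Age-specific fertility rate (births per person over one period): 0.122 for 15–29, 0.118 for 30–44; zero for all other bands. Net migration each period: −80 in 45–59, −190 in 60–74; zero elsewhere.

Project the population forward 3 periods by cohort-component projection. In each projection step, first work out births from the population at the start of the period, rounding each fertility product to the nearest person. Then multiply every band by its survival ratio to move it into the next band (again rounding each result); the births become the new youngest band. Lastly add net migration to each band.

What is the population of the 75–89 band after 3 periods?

— Period 1 —
Births: 3700 * 0.122 = 451, 3400 * 0.118 = 401 ⇒ total 852
15–29: 6000 * 0.961 = 5766
30–44: 3700 * 0.949 = 3511
45–59: 3400 * 0.934 = 3176
60–74: 7850 * 0.952 = 7473
75–89: 2150 * 0.924 = 1987
90+: 2850 * 0.952 + 2200 * 0.695 = 2713 + 1529 = 4242
Net migration: 45–59 − 80 → 3096; 60–74 − 190 → 7283
Population now: 0–14=852, 15–29=5766, 30–44=3511, 45–59=3096, 60–74=7283, 75–89=1987, 90+=4242
— Period 2 —
Births: 5766 * 0.122 = 703, 3511 * 0.118 = 414 ⇒ total 1117
15–29: 852 * 0.961 = 819
30–44: 5766 * 0.949 = 5472
45–59: 3511 * 0.934 = 3279
60–74: 3096 * 0.952 = 2947
75–89: 7283 * 0.924 = 6729
90+: 1987 * 0.952 + 4242 * 0.695 = 1892 + 2948 = 4840
Net migration: 45–59 − 80 → 3199; 60–74 − 190 → 2757
Population now: 0–14=1117, 15–29=819, 30–44=5472, 45–59=3199, 60–74=2757, 75–89=6729, 90+=4840
— Period 3 —
Births: 819 * 0.122 = 100, 5472 * 0.118 = 646 ⇒ total 746
15–29: 1117 * 0.961 = 1073
30–44: 819 * 0.949 = 777
45–59: 5472 * 0.934 = 5111
60–74: 3199 * 0.952 = 3045
75–89: 2757 * 0.924 = 2547
90+: 6729 * 0.952 + 4840 * 0.695 = 6406 + 3364 = 9770
Net migration: 45–59 − 80 → 5031; 60–74 − 190 → 2855
Population now: 0–14=746, 15–29=1073, 30–44=777, 45–59=5031, 60–74=2855, 75–89=2547, 90+=9770

2547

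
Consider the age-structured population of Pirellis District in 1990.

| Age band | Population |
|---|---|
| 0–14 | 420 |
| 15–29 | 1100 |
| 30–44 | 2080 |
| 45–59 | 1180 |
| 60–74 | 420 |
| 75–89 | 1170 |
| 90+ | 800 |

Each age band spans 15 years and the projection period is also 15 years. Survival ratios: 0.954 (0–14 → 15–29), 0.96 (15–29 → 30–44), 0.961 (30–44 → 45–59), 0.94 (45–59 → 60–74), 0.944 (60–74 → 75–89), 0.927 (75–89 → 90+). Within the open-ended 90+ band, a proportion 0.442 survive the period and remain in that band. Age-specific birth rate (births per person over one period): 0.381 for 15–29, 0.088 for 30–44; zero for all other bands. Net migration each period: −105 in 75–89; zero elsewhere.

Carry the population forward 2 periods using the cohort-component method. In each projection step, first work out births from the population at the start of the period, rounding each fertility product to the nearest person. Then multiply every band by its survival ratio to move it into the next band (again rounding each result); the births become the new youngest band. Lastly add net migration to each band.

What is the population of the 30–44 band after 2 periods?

Let group 1 be 0–14 through group 7 = 90+.
— Period 1 —
Births: 1100 × 0.381 = 419  |  2080 × 0.088 = 183 → total 602
Group 2: 420 × 0.954 = 401
Group 3: 1100 × 0.96 = 1056
Group 4: 2080 × 0.961 = 1999
Group 5: 1180 × 0.94 = 1109
Group 6: 420 × 0.944 = 396
Group 7: 1170 × 0.927 + 800 × 0.442 = 1085 + 354 = 1439
Net migration: Group 6 − 105 → 291
End of period: [602, 401, 1056, 1999, 1109, 291, 1439]
— Period 2 —
Births: 401 × 0.381 = 153  |  1056 × 0.088 = 93 → total 246
Group 2: 602 × 0.954 = 574
Group 3: 401 × 0.96 = 385
Group 4: 1056 × 0.961 = 1015
Group 5: 1999 × 0.94 = 1879
Group 6: 1109 × 0.944 = 1047
Group 7: 291 × 0.927 + 1439 × 0.442 = 270 + 636 = 906
Net migration: Group 6 − 105 → 942
End of period: [246, 574, 385, 1015, 1879, 942, 906]

385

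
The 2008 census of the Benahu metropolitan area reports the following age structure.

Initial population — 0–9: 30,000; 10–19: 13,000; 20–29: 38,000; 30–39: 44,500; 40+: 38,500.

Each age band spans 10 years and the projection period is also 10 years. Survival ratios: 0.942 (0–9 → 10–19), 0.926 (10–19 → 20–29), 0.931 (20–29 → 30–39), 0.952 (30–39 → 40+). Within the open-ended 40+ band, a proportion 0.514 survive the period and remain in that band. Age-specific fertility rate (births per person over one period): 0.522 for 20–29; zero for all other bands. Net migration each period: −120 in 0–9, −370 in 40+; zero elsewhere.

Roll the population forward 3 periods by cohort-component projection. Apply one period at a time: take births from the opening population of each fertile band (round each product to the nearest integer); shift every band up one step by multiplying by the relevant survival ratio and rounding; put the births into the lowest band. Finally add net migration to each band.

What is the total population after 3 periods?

104650

[period 1]
Births: 38000 × 0.522 = 19836
10–19: 30000 × 0.942 = 28260
20–29: 13000 × 0.926 = 12038
30–39: 38000 × 0.931 = 35378
40+: 44500 × 0.952 + 38500 × 0.514 = 42364 + 19789 = 62153
Net migration: 0–9 − 120 → 19716; 40+ − 370 → 61783
Population now: 0–9=19716, 10–19=28260, 20–29=12038, 30–39=35378, 40+=61783
[period 2]
Births: 12038 × 0.522 = 6284
10–19: 19716 × 0.942 = 18572
20–29: 28260 × 0.926 = 26169
30–39: 12038 × 0.931 = 11207
40+: 35378 × 0.952 + 61783 × 0.514 = 33680 + 31756 = 65436
Net migration: 0–9 − 120 → 6164; 40+ − 370 → 65066
Population now: 0–9=6164, 10–19=18572, 20–29=26169, 30–39=11207, 40+=65066
[period 3]
Births: 26169 × 0.522 = 13660
10–19: 6164 × 0.942 = 5806
20–29: 18572 × 0.926 = 17198
30–39: 26169 × 0.931 = 24363
40+: 11207 × 0.952 + 65066 × 0.514 = 10669 + 33444 = 44113
Net migration: 0–9 − 120 → 13540; 40+ − 370 → 43743
Population now: 0–9=13540, 10–19=5806, 20–29=17198, 30–39=24363, 40+=43743
Total after period 3: 13540 + 5806 + 17198 + 24363 + 43743 = 104650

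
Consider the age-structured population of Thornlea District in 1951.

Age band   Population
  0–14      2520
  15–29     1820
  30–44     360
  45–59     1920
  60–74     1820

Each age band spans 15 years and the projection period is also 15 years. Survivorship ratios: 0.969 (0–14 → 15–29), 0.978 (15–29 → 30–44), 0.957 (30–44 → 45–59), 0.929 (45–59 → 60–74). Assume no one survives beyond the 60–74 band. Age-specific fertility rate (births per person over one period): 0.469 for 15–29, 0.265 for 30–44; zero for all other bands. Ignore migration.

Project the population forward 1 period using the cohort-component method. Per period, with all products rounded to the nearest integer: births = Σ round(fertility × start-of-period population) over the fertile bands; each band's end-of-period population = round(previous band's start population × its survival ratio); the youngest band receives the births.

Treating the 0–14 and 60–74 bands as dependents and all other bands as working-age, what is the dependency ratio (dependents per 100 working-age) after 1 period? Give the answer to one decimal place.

Call the bands 1 to 5, youngest first.
Period 1.
Births: 1820 × 0.469 = 854 ; 360 × 0.265 = 95 ⇒ total 949
Band 2: 2520 × 0.969 = 2442
Band 3: 1820 × 0.978 = 1780
Band 4: 360 × 0.957 = 345
Band 5: 1920 × 0.929 = 1784
Giving 949 / 2442 / 1780 / 345 / 1784.
Dependents (band 0–14 + band 60–74) = 949 + 1784 = 2733; working-age = 4567; ratio = 2733/4567 × 100 = 59.8

59.8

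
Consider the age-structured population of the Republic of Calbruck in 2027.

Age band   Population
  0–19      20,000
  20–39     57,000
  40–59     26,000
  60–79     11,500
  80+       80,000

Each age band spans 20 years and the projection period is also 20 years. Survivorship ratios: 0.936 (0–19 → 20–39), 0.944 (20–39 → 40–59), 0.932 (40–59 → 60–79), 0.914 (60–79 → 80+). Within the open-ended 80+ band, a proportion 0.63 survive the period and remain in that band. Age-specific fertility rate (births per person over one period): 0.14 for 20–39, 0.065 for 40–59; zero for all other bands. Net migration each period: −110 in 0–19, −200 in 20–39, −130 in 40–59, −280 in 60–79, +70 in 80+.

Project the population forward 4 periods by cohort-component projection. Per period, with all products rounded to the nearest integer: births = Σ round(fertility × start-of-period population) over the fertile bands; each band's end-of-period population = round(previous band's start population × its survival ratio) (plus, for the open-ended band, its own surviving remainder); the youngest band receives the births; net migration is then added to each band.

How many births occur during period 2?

6082

(Bands numbered youngest = 1 to oldest = 5.)
Period 1:
Births: 57000 * 0.14 = 7980  |  26000 * 0.065 = 1690 → total 9670
Band 2: 20000 * 0.936 = 18720
Band 3: 57000 * 0.944 = 53808
Band 4: 26000 * 0.932 = 24232
Band 5: 11500 * 0.914 + 80000 * 0.63 = 10511 + 50400 = 60911
Net migration: Band 1 − 110 → 9560; Band 2 − 200 → 18520; Band 3 − 130 → 53678; Band 4 − 280 → 23952; Band 5 + 70 → 60981
Population now: 0–19=9560, 20–39=18520, 40–59=53678, 60–79=23952, 80+=60981
Period 2:
Births: 18520 * 0.14 = 2593  |  53678 * 0.065 = 3489 → total 6082
Band 2: 9560 * 0.936 = 8948
Band 3: 18520 * 0.944 = 17483
Band 4: 53678 * 0.932 = 50028
Band 5: 23952 * 0.914 + 60981 * 0.63 = 21892 + 38418 = 60310
Net migration: Band 1 − 110 → 5972; Band 2 − 200 → 8748; Band 3 − 130 → 17353; Band 4 − 280 → 49748; Band 5 + 70 → 60380
Population now: 0–19=5972, 20–39=8748, 40–59=17353, 60–79=49748, 80+=60380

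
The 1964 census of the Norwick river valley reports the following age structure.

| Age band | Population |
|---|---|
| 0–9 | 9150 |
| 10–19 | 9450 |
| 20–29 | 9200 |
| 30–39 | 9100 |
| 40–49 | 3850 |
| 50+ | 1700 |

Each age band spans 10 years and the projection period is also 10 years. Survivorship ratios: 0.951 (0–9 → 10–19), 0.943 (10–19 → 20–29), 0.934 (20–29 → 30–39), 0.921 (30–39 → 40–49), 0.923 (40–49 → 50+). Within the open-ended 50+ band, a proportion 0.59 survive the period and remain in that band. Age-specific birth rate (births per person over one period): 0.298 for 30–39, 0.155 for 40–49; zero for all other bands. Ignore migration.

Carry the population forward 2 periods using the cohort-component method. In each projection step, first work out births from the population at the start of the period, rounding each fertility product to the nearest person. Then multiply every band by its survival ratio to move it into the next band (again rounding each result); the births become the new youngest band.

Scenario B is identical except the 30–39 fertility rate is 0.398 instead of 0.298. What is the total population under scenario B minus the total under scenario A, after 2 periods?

1724

Numbering the groups 1..6 from youngest to oldest:
Period 1:
Births: 9100 × 0.298 = 2712  |  3850 × 0.155 = 597 — total 3309
Group 2: 9150 × 0.951 = 8702
Group 3: 9450 × 0.943 = 8911
Group 4: 9200 × 0.934 = 8593
Group 5: 9100 × 0.921 = 8381
Group 6: 3850 × 0.923 + 1700 × 0.59 = 3554 + 1003 = 4557
Giving 3309 / 8702 / 8911 / 8593 / 8381 / 4557.
Period 2:
Births: 8593 × 0.298 = 2561  |  8381 × 0.155 = 1299 — total 3860
Group 2: 3309 × 0.951 = 3147
Group 3: 8702 × 0.943 = 8206
Group 4: 8911 × 0.934 = 8323
Group 5: 8593 × 0.921 = 7914
Group 6: 8381 × 0.923 + 4557 × 0.59 = 7736 + 2689 = 10425
Giving 3860 / 3147 / 8206 / 8323 / 7914 / 10425.
Scenario A total after 2 periods: 41875
Scenario B projection —
Period 1:
Births: 9100 × 0.398 = 3622  |  3850 × 0.155 = 597 — total 4219
Group 2: 9150 × 0.951 = 8702
Group 3: 9450 × 0.943 = 8911
Group 4: 9200 × 0.934 = 8593
Group 5: 9100 × 0.921 = 8381
Group 6: 3850 × 0.923 + 1700 × 0.59 = 3554 + 1003 = 4557
Giving 4219 / 8702 / 8911 / 8593 / 8381 / 4557.
Period 2:
Births: 8593 × 0.398 = 3420  |  8381 × 0.155 = 1299 — total 4719
Group 2: 4219 × 0.951 = 4012
Group 3: 8702 × 0.943 = 8206
Group 4: 8911 × 0.934 = 8323
Group 5: 8593 × 0.921 = 7914
Group 6: 8381 × 0.923 + 4557 × 0.59 = 7736 + 2689 = 10425
Giving 4719 / 4012 / 8206 / 8323 / 7914 / 10425.
Scenario B total after 2 periods: 43599
Difference B − A = 43599 − 41875 = 1724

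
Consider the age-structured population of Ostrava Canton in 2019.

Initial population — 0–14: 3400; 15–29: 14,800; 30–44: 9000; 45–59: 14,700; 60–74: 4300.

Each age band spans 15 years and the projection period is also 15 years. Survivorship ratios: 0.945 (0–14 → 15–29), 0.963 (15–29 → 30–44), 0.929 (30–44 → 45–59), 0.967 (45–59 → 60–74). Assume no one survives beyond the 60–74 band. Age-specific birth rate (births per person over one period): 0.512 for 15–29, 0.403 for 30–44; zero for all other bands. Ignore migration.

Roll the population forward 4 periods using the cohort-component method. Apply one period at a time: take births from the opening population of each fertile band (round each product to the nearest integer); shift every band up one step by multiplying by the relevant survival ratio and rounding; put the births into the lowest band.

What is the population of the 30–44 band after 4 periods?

6725

[period 1]
Births: 14800 * 0.512 = 7578, 9000 * 0.403 = 3627 → 11205
15–29: 3400 * 0.945 = 3213
30–44: 14800 * 0.963 = 14252
45–59: 9000 * 0.929 = 8361
60–74: 14700 * 0.967 = 14215
End of period: [11205, 3213, 14252, 8361, 14215]
[period 2]
Births: 3213 * 0.512 = 1645, 14252 * 0.403 = 5744 → 7389
15–29: 11205 * 0.945 = 10589
30–44: 3213 * 0.963 = 3094
45–59: 14252 * 0.929 = 13240
60–74: 8361 * 0.967 = 8085
End of period: [7389, 10589, 3094, 13240, 8085]
[period 3]
Births: 10589 * 0.512 = 5422, 3094 * 0.403 = 1247 → 6669
15–29: 7389 * 0.945 = 6983
30–44: 10589 * 0.963 = 10197
45–59: 3094 * 0.929 = 2874
60–74: 13240 * 0.967 = 12803
End of period: [6669, 6983, 10197, 2874, 12803]
[period 4]
Births: 6983 * 0.512 = 3575, 10197 * 0.403 = 4109 → 7684
15–29: 6669 * 0.945 = 6302
30–44: 6983 * 0.963 = 6725
45–59: 10197 * 0.929 = 9473
60–74: 2874 * 0.967 = 2779
End of period: [7684, 6302, 6725, 9473, 2779]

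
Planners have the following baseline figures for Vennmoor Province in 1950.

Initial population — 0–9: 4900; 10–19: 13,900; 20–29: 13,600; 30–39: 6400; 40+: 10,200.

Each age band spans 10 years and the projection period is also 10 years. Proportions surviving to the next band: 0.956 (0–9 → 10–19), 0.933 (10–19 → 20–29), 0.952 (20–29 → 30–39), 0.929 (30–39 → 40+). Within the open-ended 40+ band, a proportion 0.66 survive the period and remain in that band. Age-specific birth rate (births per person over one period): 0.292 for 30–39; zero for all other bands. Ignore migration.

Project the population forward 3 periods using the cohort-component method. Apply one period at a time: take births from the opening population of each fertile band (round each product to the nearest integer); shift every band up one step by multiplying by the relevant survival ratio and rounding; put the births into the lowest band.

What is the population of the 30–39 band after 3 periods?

Period 1.
Births: 6400 * 0.292 = 1869
10–19: 4900 * 0.956 = 4684
20–29: 13900 * 0.933 = 12969
30–39: 13600 * 0.952 = 12947
40+: 6400 * 0.929 + 10200 * 0.66 = 5946 + 6732 = 12678
Population now: 0–9=1869, 10–19=4684, 20–29=12969, 30–39=12947, 40+=12678
Period 2.
Births: 12947 * 0.292 = 3781
10–19: 1869 * 0.956 = 1787
20–29: 4684 * 0.933 = 4370
30–39: 12969 * 0.952 = 12346
40+: 12947 * 0.929 + 12678 * 0.66 = 12028 + 8367 = 20395
Population now: 0–9=3781, 10–19=1787, 20–29=4370, 30–39=12346, 40+=20395
Period 3.
Births: 12346 * 0.292 = 3605
10–19: 3781 * 0.956 = 3615
20–29: 1787 * 0.933 = 1667
30–39: 4370 * 0.952 = 4160
40+: 12346 * 0.929 + 20395 * 0.66 = 11469 + 13461 = 24930
Population now: 0–9=3605, 10–19=3615, 20–29=1667, 30–39=4160, 40+=24930

4160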